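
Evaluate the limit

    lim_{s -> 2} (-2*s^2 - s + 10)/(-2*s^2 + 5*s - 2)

3

Direct substitution gives 0/0, so factor. Both numerator and denominator have (s - 2) as a factor.
After cancelling, the expression reduces to (-2*s - 5)/(1 - 2*s).
Substituting s = 2 gives 3.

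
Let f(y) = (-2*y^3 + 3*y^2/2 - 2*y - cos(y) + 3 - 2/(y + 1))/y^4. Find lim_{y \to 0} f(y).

-49/24

Substitution gives 0/0; apply L'Hôpital's rule 4 times.
After differentiating numerator and denominator 4 times the quotient is (-cos(y) - 48/(y + 1)^5)/(24); at y = 0 this is -49/24.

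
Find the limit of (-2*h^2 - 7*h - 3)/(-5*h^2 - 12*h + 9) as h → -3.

5/18

Since h = -3 makes numerator and denominator zero, (h + 3) divides both.
Cancelling it gives (-2*h - 1)/(3 - 5*h); now plug in h = -3 to get 5/18.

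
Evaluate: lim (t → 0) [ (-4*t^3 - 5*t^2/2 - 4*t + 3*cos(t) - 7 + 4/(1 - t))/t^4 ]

33/8

Substitution gives 0/0; apply L'Hôpital's rule 4 times.
After differentiating numerator and denominator 4 times the quotient is (3*cos(t) - 96/(t - 1)^5)/(24); at t = 0 this is 33/8.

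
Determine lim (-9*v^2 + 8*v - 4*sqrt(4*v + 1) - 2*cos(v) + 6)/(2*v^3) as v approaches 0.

-8

Substitution gives 0/0; apply L'Hôpital's rule 3 times.
After differentiating numerator and denominator 3 times the quotient is (-2*sin(v) - 96/(4*v + 1)^(5/2))/(12); at v = 0 this is -8.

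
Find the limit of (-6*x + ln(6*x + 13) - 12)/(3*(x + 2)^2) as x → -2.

Direct substitution gives 0/0.
Apply L'Hôpital: lim (-6 + 6/(6*x + 13))/(6*x + 12), still 0/0.
After 2 applications of L'Hôpital's rule the quotient is (-36/(6*x + 13)^2)/(6); substituting x = -2 gives -6.

-6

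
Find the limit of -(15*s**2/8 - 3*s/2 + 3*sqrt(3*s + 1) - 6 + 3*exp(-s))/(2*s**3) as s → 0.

Substitution gives 0/0; apply L'Hôpital's rule 3 times.
After differentiating numerator and denominator 3 times the quotient is (-3*e^(-s) + 243/(8*(3*s + 1)^(5/2)))/(-12); at s = 0 this is -73/32.

-73/32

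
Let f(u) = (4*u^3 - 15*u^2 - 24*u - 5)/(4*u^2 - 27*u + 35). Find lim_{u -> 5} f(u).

126/13

Since u = 5 makes numerator and denominator zero, (u - 5) divides both.
Cancelling it gives (4*u^2 + 5*u + 1)/(4*u - 7); now plug in u = 5 to get 126/13.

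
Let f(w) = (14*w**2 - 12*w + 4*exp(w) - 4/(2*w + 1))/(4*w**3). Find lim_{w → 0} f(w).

49/6

Substitution gives 0/0; apply L'Hôpital's rule 3 times.
After differentiating numerator and denominator 3 times the quotient is (4*e^(w) + 192/(2*w + 1)^4)/(24); at w = 0 this is 49/6.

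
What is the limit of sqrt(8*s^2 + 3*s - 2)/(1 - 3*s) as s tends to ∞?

For large |s|, √(8*s^2 + 3*s - 2) ≈ √8·|s| and the denominator ≈ -3s.
Since s → +∞, |s| = s, giving √8/(-3) = -2*√(2)/3.

-2*√(2)/3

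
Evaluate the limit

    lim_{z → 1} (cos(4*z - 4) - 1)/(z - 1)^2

Direct substitution gives 0/0.
Apply L'Hôpital: lim (-4*sin(4*z - 4))/(2*z - 2), still 0/0.
After 2 applications of L'Hôpital's rule the quotient is (-16*cos(4*z - 4))/(2); substituting z = 1 gives -8.

-8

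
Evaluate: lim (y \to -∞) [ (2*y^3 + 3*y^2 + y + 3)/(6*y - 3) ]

∞

The numerator has higher degree (3 > 1); the quotient behaves like (2/(6))·y^2 for large |y|.
As y → −∞ this diverges to ∞.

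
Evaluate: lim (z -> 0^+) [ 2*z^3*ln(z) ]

0

This is a 0·(−∞) form. Rewrite as 2·ln(z) / z^(−3) and apply L'Hôpital:
the derivative quotient is 2·(1/z) / (−3·z^(−4)) = (-2/3)·z^3 → 0.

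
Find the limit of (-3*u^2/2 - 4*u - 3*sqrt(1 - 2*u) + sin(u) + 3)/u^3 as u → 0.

Substitution gives 0/0; apply L'Hôpital's rule 3 times.
After differentiating numerator and denominator 3 times the quotient is (-cos(u) + 9/(1 - 2*u)^(5/2))/(6); at u = 0 this is 4/3.

4/3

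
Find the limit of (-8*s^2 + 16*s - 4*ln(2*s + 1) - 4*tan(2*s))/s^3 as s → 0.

-64/3

Substitution gives 0/0; apply L'Hôpital's rule 3 times.
After differentiating numerator and denominator 3 times the quotient is (-128*tan(2*s)^2/cos(2*s)^2 - 64/cos(2*s)^4 - 64/(2*s + 1)^3)/(6); at s = 0 this is -64/3.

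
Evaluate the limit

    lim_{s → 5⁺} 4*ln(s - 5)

As s → 5⁺, s - 5 → 0⁺ and ln(s - 5) → −∞.
Multiplying by 4 gives -∞.

-∞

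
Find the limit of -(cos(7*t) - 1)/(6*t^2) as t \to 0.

Direct substitution gives 0/0.
Apply L'Hôpital: lim (-7*sin(7*t))/(-12*t), still 0/0.
After 2 applications of L'Hôpital's rule the quotient is (-49*cos(7*t))/(-12); substituting t = 0 gives 49/12.

49/12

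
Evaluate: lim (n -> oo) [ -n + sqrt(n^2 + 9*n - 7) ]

9/2

This has the form ∞ − ∞. Multiply and divide by the conjugate √(n^2 + 9*n - 7) + n.
That gives (9n - 7) / (√(n^2 + 9*n - 7) + n).
Divide numerator and denominator by n: the limit is 9/(2·1) = 9/2.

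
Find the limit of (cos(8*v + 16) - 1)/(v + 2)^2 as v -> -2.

-32

Direct substitution gives 0/0.
Apply L'Hôpital: lim (-8*sin(8*v + 16))/(2*v + 4), still 0/0.
After 2 applications of L'Hôpital's rule the quotient is (-64*cos(8*v + 16))/(2); substituting v = -2 gives -32.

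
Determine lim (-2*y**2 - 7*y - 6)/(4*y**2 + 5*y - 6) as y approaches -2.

At y = -2 both the top and bottom vanish — a removable singularity. Factoring out (y + 2) from each leaves (-2*y - 3)/(4*y - 3), which at y = -2 equals -1/11.

-1/11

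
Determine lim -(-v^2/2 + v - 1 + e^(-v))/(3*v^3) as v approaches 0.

1/18

Direct substitution gives 0/0.
Apply L'Hôpital: lim (-v + 1 - e^(-v))/(-9*v^2), still 0/0.
Apply L'Hôpital: lim (-1 + e^(-v))/(-18*v), still 0/0.
After 3 applications of L'Hôpital's rule the quotient is (-e^(-v))/(-18); substituting v = 0 gives 1/18.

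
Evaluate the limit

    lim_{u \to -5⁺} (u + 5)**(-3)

∞

As u → -5⁺, (u + 5) → 0⁺, so (u + 5)^3 → 0⁺ and 1/(u + 5)^3 → ∞.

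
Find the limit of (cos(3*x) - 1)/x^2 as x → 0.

Direct substitution gives 0/0.
Apply L'Hôpital: lim (-3*sin(3*x))/(2*x), still 0/0.
After 2 applications of L'Hôpital's rule the quotient is (-9*cos(3*x))/(2); substituting x = 0 gives -9/2.

-9/2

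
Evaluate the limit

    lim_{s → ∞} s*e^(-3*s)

Write as s^1/e^{3s}, an ∞/∞ form.
Exponential growth dominates any polynomial, so repeated L'Hôpital (or the standard result) gives 0.

0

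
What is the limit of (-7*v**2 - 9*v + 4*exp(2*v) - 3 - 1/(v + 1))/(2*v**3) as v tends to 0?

Substitution gives 0/0; apply L'Hôpital's rule 3 times.
After differentiating numerator and denominator 3 times the quotient is (32*e^(2*v) + 6/(v + 1)^4)/(12); at v = 0 this is 19/6.

19/6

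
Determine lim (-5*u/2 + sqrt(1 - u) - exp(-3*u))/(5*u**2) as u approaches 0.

Substitution gives 0/0; apply L'Hôpital's rule 2 times.
After differentiating numerator and denominator 2 times the quotient is (-9*e^(-3*u) - 1/(4*(1 - u)^(3/2)))/(10); at u = 0 this is -37/40.

-37/40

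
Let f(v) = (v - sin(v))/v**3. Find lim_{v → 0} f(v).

Direct substitution gives 0/0.
Apply L'Hôpital: lim (1 - cos(v))/(3*v^2), still 0/0.
Apply L'Hôpital: lim (sin(v))/(6*v), still 0/0.
After 3 applications of L'Hôpital's rule the quotient is (cos(v))/(6); substituting v = 0 gives 1/6.

1/6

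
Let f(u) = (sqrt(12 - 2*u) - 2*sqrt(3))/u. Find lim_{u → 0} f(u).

A 0/0 form; rationalise with √(12 - 2u) + √12. This collapses the numerator to -2u, leaving -2/(√(12 - 2u) + √12) → -2/(2√12) = -√(3)/6.

-√(3)/6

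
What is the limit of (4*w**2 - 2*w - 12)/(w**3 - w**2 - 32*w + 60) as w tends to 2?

-7/12

Since w = 2 makes numerator and denominator zero, (w - 2) divides both.
Cancelling it gives (4*w + 6)/(w^2 + w - 30); now plug in w = 2 to get -7/12.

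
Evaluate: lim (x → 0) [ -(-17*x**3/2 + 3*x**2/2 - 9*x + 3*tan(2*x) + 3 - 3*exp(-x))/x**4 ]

Substitution gives 0/0 (the numerator vanishes to order 4).
Expand each term to order x^4: the coefficient of x^4 in -3·e^(-x) is -1/8 and in 3·tan(2x) is 0.
Lower-order terms cancel with the polynomial part, so the numerator is (-1/8)·x^4 + o(x^4), and the limit is (-1/8)/(-1) = 1/8.

1/8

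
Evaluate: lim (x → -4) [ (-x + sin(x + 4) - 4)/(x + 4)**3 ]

Direct substitution gives 0/0.
Apply L'Hôpital: lim (cos(x + 4) - 1)/(3*(x + 4)^2), still 0/0.
Apply L'Hôpital: lim (-sin(x + 4))/(6*x + 24), still 0/0.
After 3 applications of L'Hôpital's rule the quotient is (-cos(x + 4))/(6); substituting x = -4 gives -1/6.

-1/6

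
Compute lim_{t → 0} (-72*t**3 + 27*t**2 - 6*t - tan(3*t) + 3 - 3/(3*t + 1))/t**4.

Substitution gives 0/0 (the numerator vanishes to order 4).
Expand each term to order t^4: the coefficient of t^4 in −tan(3t) is 0 and in -3·1/(1 + 3t) is -243.
Lower-order terms cancel with the polynomial part, so the numerator is (-243)·t^4 + o(t^4), and the limit is (-243)/(1) = -243.

-243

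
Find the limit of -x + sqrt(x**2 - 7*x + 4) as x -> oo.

-7/2

This has the form ∞ − ∞. Multiply and divide by the conjugate √(x^2 - 7*x + 4) + x.
That gives (-7x + 4) / (√(x^2 - 7*x + 4) + x).
Divide numerator and denominator by x: the limit is -7/(2·1) = -7/2.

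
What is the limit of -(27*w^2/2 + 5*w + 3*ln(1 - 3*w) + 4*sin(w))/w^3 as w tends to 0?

83/3

Substitution gives 0/0; apply L'Hôpital's rule 3 times.
After differentiating numerator and denominator 3 times the quotient is (-4*cos(w) + 162/(3*w - 1)^3)/(-6); at w = 0 this is 83/3.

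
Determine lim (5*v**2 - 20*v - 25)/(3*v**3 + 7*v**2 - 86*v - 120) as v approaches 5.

30/209

Direct substitution gives 0/0, so factor. Both numerator and denominator have (v - 5) as a factor.
After cancelling, the expression reduces to (5*v + 5)/(3*v^2 + 22*v + 24).
Substituting v = 5 gives 30/209.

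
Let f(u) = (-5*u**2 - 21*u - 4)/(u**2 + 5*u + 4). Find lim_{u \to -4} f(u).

At u = -4 both the top and bottom vanish — a removable singularity. Factoring out (u + 4) from each leaves (-5*u - 1)/(u + 1), which at u = -4 equals -19/3.

-19/3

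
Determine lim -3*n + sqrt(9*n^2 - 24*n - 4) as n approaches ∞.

An ∞ − ∞ form. Rationalising with the conjugate, the difference becomes (-24n - 4) / (√(9*n^2 - 24*n - 4) + 3n).
For large n the denominator behaves like 2·3n, so the quotient tends to -24/6 = -4.

-4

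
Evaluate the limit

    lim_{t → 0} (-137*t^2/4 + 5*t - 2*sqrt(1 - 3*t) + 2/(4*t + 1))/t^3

Substitution gives 0/0; apply L'Hôpital's rule 3 times.
After differentiating numerator and denominator 3 times the quotient is (-768/(4*t + 1)^4 + 81/(4*(1 - 3*t)^(5/2)))/(6); at t = 0 this is -997/8.

-997/8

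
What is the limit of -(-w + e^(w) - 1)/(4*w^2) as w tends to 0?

Direct substitution gives 0/0.
Apply L'Hôpital: lim (e^(w) - 1)/(-8*w), still 0/0.
After 2 applications of L'Hôpital's rule the quotient is (e^(w))/(-8); substituting w = 0 gives -1/8.

-1/8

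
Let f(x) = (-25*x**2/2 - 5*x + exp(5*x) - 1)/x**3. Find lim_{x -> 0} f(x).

125/6

Direct substitution gives 0/0.
Apply L'Hôpital: lim (-25*x + 5*e^(5*x) - 5)/(3*x^2), still 0/0.
Apply L'Hôpital: lim (25*e^(5*x) - 25)/(6*x), still 0/0.
After 3 applications of L'Hôpital's rule the quotient is (125*e^(5*x))/(6); substituting x = 0 gives 125/6.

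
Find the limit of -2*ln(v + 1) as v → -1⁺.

∞

As v → -1⁺, v + 1 → 0⁺ and ln(v + 1) → −∞.
Multiplying by -2 gives ∞.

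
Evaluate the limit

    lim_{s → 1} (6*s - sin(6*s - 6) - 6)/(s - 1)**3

36

Direct substitution gives 0/0.
Apply L'Hôpital: lim (6 - 6*cos(6*s - 6))/(3*(s - 1)^2), still 0/0.
Apply L'Hôpital: lim (36*sin(6*s - 6))/(6*s - 6), still 0/0.
After 3 applications of L'Hôpital's rule the quotient is (216*cos(6*s - 6))/(6); substituting s = 1 gives 36.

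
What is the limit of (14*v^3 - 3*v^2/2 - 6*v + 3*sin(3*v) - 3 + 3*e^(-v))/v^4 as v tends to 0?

1/8

Substitution gives 0/0; apply L'Hôpital's rule 4 times.
After differentiating numerator and denominator 4 times the quotient is (243*sin(3*v) + 3*e^(-v))/(24); at v = 0 this is 1/8.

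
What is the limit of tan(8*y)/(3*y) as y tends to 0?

8/3

Substitution gives 0/0.
Since tan(u)/u → 1 as u → 0, tan(8y)/(8y) → 1 and the limit is 8/3.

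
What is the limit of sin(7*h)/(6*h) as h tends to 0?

7/6

Substitution gives 0/0.
Write it as (7/6)·sin(7h)/(7h); since sin(u)/u → 1, the limit is 7/6.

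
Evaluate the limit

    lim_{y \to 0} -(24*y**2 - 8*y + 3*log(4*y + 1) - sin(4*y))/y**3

-224/3

Substitution gives 0/0; apply L'Hôpital's rule 3 times.
After differentiating numerator and denominator 3 times the quotient is (64*cos(4*y) + 384/(4*y + 1)^3)/(-6); at y = 0 this is -224/3.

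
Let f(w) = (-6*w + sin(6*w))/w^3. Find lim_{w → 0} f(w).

Direct substitution gives 0/0.
Apply L'Hôpital: lim (6*cos(6*w) - 6)/(3*w^2), still 0/0.
Apply L'Hôpital: lim (-36*sin(6*w))/(6*w), still 0/0.
After 3 applications of L'Hôpital's rule the quotient is (-216*cos(6*w))/(6); substituting w = 0 gives -36.

-36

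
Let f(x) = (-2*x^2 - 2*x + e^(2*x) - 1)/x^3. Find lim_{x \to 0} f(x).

4/3

Direct substitution gives 0/0.
Apply L'Hôpital: lim (-4*x + 2*e^(2*x) - 2)/(3*x^2), still 0/0.
Apply L'Hôpital: lim (4*e^(2*x) - 4)/(6*x), still 0/0.
After 3 applications of L'Hôpital's rule the quotient is (8*e^(2*x))/(6); substituting x = 0 gives 4/3.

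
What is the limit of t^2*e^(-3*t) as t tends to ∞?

Write as t^2/e^{3t}, an ∞/∞ form.
Exponential growth dominates any polynomial, so repeated L'Hôpital (or the standard result) gives 0.

0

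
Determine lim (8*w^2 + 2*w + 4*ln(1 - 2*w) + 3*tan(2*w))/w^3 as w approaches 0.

-8/3

Substitution gives 0/0 (the numerator vanishes to order 3).
Expand each term to order w^3: the coefficient of w^3 in 4·ln(1 - 2w) is -32/3 and in 3·tan(2w) is 8.
Lower-order terms cancel with the polynomial part, so the numerator is (-8/3)·w^3 + o(w^3), and the limit is (-8/3)/(1) = -8/3.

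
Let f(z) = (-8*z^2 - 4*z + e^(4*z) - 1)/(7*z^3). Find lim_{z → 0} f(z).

32/21

Direct substitution gives 0/0.
Apply L'Hôpital: lim (-16*z + 4*e^(4*z) - 4)/(21*z^2), still 0/0.
Apply L'Hôpital: lim (16*e^(4*z) - 16)/(42*z), still 0/0.
After 3 applications of L'Hôpital's rule the quotient is (64*e^(4*z))/(42); substituting z = 0 gives 32/21.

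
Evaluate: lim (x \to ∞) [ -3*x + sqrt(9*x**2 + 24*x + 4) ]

This has the form ∞ − ∞. Multiply and divide by the conjugate √(9*x^2 + 24*x + 4) + 3x.
That gives (24x + 4) / (√(9*x^2 + 24*x + 4) + 3x).
Divide numerator and denominator by x: the limit is 24/(2·3) = 4.

4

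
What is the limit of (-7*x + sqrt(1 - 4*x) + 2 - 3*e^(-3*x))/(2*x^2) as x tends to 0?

-31/4

Substitution gives 0/0; apply L'Hôpital's rule 2 times.
After differentiating numerator and denominator 2 times the quotient is (-27*e^(-3*x) - 4/(1 - 4*x)^(3/2))/(4); at x = 0 this is -31/4.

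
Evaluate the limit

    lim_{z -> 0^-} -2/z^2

As z → 0⁻, (z) → 0⁻, so (z)^2 → 0⁺ and -2/(z)^2 → -∞.

-∞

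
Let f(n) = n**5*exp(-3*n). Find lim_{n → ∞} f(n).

Write as n^5/e^{3n}, an ∞/∞ form.
Exponential growth dominates any polynomial, so repeated L'Hôpital (or the standard result) gives 0.

0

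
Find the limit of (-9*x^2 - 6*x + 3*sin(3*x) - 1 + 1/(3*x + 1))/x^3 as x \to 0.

Substitution gives 0/0; apply L'Hôpital's rule 3 times.
After differentiating numerator and denominator 3 times the quotient is (-81*cos(3*x) - 162/(3*x + 1)^4)/(6); at x = 0 this is -81/2.

-81/2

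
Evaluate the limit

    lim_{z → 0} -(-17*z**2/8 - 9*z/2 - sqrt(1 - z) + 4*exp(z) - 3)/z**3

-35/48

Substitution gives 0/0 (the numerator vanishes to order 3).
Expand each term to order z^3: the coefficient of z^3 in 4·e^(z) is 2/3 and in −√(1 - z) is 1/16.
Lower-order terms cancel with the polynomial part, so the numerator is (35/48)·z^3 + o(z^3), and the limit is (35/48)/(-1) = -35/48.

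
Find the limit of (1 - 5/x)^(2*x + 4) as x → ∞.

e^(-10)

Write it as [(1 - 5/x)^x]^(2) · (1 - 5/x)^(4). The bracketed term tends to e^(-5) and the second factor to 1, so the limit is e^(-10).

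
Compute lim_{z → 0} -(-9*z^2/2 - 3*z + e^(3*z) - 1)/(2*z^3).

Direct substitution gives 0/0.
Apply L'Hôpital: lim (-9*z + 3*e^(3*z) - 3)/(-6*z^2), still 0/0.
Apply L'Hôpital: lim (9*e^(3*z) - 9)/(-12*z), still 0/0.
After 3 applications of L'Hôpital's rule the quotient is (27*e^(3*z))/(-12); substituting z = 0 gives -9/4.

-9/4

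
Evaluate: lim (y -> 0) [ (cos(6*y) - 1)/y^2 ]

Direct substitution gives 0/0.
Apply L'Hôpital: lim (-6*sin(6*y))/(2*y), still 0/0.
After 2 applications of L'Hôpital's rule the quotient is (-36*cos(6*y))/(2); substituting y = 0 gives -18.

-18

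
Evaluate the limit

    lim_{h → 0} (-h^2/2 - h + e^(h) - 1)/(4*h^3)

1/24

Direct substitution gives 0/0.
Apply L'Hôpital: lim (-h + e^(h) - 1)/(12*h^2), still 0/0.
Apply L'Hôpital: lim (e^(h) - 1)/(24*h), still 0/0.
After 3 applications of L'Hôpital's rule the quotient is (e^(h))/(24); substituting h = 0 gives 1/24.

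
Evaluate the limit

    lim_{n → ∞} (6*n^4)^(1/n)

1

Base → ∞ and exponent → 0: an ∞^0 form.
Take logs: (1/n)·ln(6·n^4) = (ln 6 + 4·ln n)/n → 0.
So the limit is e^0 = 1.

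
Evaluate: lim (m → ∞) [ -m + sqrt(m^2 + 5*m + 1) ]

An ∞ − ∞ form. Rationalising with the conjugate, the difference becomes (5m + 1) / (√(m^2 + 5*m + 1) + m).
For large m the denominator behaves like 2·m, so the quotient tends to 5/2 = 5/2.

5/2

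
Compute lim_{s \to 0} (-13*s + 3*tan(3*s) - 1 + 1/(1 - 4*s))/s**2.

16

Substitution gives 0/0 (the numerator vanishes to order 2).
Expand each term to order s^2: the coefficient of s^2 in 3·tan(3s) is 0 and in 1/(1 - 4s) is 16.
Lower-order terms cancel with the polynomial part, so the numerator is (16)·s^2 + o(s^2), and the limit is (16)/(1) = 16.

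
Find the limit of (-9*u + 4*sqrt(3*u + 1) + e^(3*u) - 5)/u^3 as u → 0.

Substitution gives 0/0 (the numerator vanishes to order 3).
Expand each term to order u^3: the coefficient of u^3 in e^(3u) is 9/2 and in 4·√(1 + 3u) is 27/4.
Lower-order terms cancel with the polynomial part, so the numerator is (45/4)·u^3 + o(u^3), and the limit is (45/4)/(1) = 45/4.

45/4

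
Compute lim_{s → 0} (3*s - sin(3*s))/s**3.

Direct substitution gives 0/0.
Apply L'Hôpital: lim (3 - 3*cos(3*s))/(3*s^2), still 0/0.
Apply L'Hôpital: lim (9*sin(3*s))/(6*s), still 0/0.
After 3 applications of L'Hôpital's rule the quotient is (27*cos(3*s))/(6); substituting s = 0 gives 9/2.

9/2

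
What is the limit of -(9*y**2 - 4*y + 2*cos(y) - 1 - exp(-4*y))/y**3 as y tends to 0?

-32/3

Substitution gives 0/0; apply L'Hôpital's rule 3 times.
After differentiating numerator and denominator 3 times the quotient is (2*sin(y) + 64*e^(-4*y))/(-6); at y = 0 this is -32/3.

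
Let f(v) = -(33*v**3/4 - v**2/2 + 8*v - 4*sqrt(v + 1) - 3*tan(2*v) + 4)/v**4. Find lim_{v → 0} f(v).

-5/32

Substitution gives 0/0 (the numerator vanishes to order 4).
Expand each term to order v^4: the coefficient of v^4 in -4·√(1 + v) is 5/32 and in -3·tan(2v) is 0.
Lower-order terms cancel with the polynomial part, so the numerator is (5/32)·v^4 + o(v^4), and the limit is (5/32)/(-1) = -5/32.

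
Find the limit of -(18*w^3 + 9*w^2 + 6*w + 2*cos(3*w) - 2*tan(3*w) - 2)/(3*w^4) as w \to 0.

-9/4

Substitution gives 0/0; apply L'Hôpital's rule 4 times.
After differentiating numerator and denominator 4 times the quotient is (162*cos(3*w) - 3888*tan(3*w)^5 - 6480*tan(3*w)^3 - 2592*tan(3*w))/(-72); at w = 0 this is -9/4.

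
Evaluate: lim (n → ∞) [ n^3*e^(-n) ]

0

Write as n^3/e^{1n}, an ∞/∞ form.
Exponential growth dominates any polynomial, so repeated L'Hôpital (or the standard result) gives 0.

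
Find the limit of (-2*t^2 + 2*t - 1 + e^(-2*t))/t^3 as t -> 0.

-4/3

Direct substitution gives 0/0.
Apply L'Hôpital: lim (-4*t + 2 - 2*e^(-2*t))/(3*t^2), still 0/0.
Apply L'Hôpital: lim (-4 + 4*e^(-2*t))/(6*t), still 0/0.
After 3 applications of L'Hôpital's rule the quotient is (-8*e^(-2*t))/(6); substituting t = 0 gives -4/3.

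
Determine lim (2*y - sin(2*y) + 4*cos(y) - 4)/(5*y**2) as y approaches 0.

Substitution gives 0/0; apply L'Hôpital's rule 2 times.
After differentiating numerator and denominator 2 times the quotient is (4*sin(2*y) - 4*cos(y))/(10); at y = 0 this is -2/5.

-2/5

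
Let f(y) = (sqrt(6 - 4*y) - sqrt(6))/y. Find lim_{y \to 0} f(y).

-√(6)/3

Substitution gives 0/0. Multiply numerator and denominator by the conjugate √(6 - 4y) + √6.
The numerator becomes (6 - 4y) − 6 = -4y, so the expression simplifies to -4/(√(6 - 4y) + √6).
Letting y → 0 gives -4/(2√6) = -√(6)/3.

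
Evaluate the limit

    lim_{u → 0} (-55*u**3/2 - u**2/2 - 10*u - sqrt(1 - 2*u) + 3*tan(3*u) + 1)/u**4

Substitution gives 0/0 (the numerator vanishes to order 4).
Expand each term to order u^4: the coefficient of u^4 in 3·tan(3u) is 0 and in −√(1 - 2u) is 5/8.
Lower-order terms cancel with the polynomial part, so the numerator is (5/8)·u^4 + o(u^4), and the limit is (5/8)/(1) = 5/8.

5/8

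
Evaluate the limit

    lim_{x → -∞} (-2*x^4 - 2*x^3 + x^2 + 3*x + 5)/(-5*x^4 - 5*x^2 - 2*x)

Numerator and denominator both have degree 4.
Dividing every term by x^4, all lower-order terms vanish and the limit is the ratio of leading coefficients, -2/(-5) = 2/5.

2/5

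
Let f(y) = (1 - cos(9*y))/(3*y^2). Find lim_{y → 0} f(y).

Substitution gives 0/0.
Use (1 − cos u)/u² → 1/2 with u = 9y: the limit is 9²/(2·3) = 27/2.

27/2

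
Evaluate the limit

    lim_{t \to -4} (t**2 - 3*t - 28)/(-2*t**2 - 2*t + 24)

-11/14

At t = -4 both the top and bottom vanish — a removable singularity. Factoring out (t + 4) from each leaves (t - 7)/(6 - 2*t), which at t = -4 equals -11/14.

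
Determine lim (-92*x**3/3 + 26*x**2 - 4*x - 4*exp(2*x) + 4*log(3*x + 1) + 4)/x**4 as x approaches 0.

-251/3

Substitution gives 0/0; apply L'Hôpital's rule 4 times.
After differentiating numerator and denominator 4 times the quotient is (-64*e^(2*x) - 1944/(3*x + 1)^4)/(24); at x = 0 this is -251/3.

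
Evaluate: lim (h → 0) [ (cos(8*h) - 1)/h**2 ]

-32

Direct substitution gives 0/0.
Apply L'Hôpital: lim (-8*sin(8*h))/(2*h), still 0/0.
After 2 applications of L'Hôpital's rule the quotient is (-64*cos(8*h))/(2); substituting h = 0 gives -32.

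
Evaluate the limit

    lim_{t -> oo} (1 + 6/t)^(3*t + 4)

e^(18)

Write it as [(1 + 6/t)^t]^(3) · (1 + 6/t)^(4). The bracketed term tends to e^(6) and the second factor to 1, so the limit is e^(18).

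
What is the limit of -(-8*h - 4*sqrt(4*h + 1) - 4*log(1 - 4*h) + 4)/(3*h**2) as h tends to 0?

Substitution gives 0/0 (the numerator vanishes to order 2).
Expand each term to order h^2: the coefficient of h^2 in -4·ln(1 - 4h) is 32 and in -4·√(1 + 4h) is 8.
Lower-order terms cancel with the polynomial part, so the numerator is (40)·h^2 + o(h^2), and the limit is (40)/(-3) = -40/3.

-40/3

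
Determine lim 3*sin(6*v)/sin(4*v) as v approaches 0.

9/2

Substitution gives 0/0.
Divide numerator and denominator by v: sin(6v)/v → 6 and sin(4v)/v → 4, so the limit is 3·6/4 = 9/2.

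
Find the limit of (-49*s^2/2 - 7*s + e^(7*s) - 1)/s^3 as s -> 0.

343/6

Direct substitution gives 0/0.
Apply L'Hôpital: lim (-49*s + 7*e^(7*s) - 7)/(3*s^2), still 0/0.
Apply L'Hôpital: lim (49*e^(7*s) - 49)/(6*s), still 0/0.
After 3 applications of L'Hôpital's rule the quotient is (343*e^(7*s))/(6); substituting s = 0 gives 343/6.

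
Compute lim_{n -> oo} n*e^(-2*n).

Write as n^1/e^{2n}, an ∞/∞ form.
Exponential growth dominates any polynomial, so repeated L'Hôpital (or the standard result) gives 0.

0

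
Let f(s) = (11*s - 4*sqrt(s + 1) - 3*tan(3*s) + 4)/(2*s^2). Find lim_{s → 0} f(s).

Substitution gives 0/0 (the numerator vanishes to order 2).
Expand each term to order s^2: the coefficient of s^2 in -3·tan(3s) is 0 and in -4·√(1 + s) is 1/2.
Lower-order terms cancel with the polynomial part, so the numerator is (1/2)·s^2 + o(s^2), and the limit is (1/2)/(2) = 1/4.

1/4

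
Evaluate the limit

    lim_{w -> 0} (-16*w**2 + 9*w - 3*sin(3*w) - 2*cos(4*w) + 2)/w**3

27/2

Substitution gives 0/0; apply L'Hôpital's rule 3 times.
After differentiating numerator and denominator 3 times the quotient is (-128*sin(4*w) + 81*cos(3*w))/(6); at w = 0 this is 27/2.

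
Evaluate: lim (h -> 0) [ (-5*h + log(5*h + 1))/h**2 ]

Direct substitution gives 0/0.
Apply L'Hôpital: lim (-5 + 5/(5*h + 1))/(2*h), still 0/0.
After 2 applications of L'Hôpital's rule the quotient is (-25/(5*h + 1)^2)/(2); substituting h = 0 gives -25/2.

-25/2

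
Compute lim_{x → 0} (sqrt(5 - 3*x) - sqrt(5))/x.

-3*√(5)/10

A 0/0 form; rationalise with √(5 - 3x) + √5. This collapses the numerator to -3x, leaving -3/(√(5 - 3x) + √5) → -3/(2√5) = -3*√(5)/10.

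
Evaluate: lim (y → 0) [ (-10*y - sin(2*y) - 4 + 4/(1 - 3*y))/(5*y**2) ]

36/5

Substitution gives 0/0; apply L'Hôpital's rule 2 times.
After differentiating numerator and denominator 2 times the quotient is (4*sin(2*y) - 72/(3*y - 1)^3)/(10); at y = 0 this is 36/5.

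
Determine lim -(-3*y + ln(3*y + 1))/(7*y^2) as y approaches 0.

Direct substitution gives 0/0.
Apply L'Hôpital: lim (-3 + 3/(3*y + 1))/(-14*y), still 0/0.
After 2 applications of L'Hôpital's rule the quotient is (-9/(3*y + 1)^2)/(-14); substituting y = 0 gives 9/14.

9/14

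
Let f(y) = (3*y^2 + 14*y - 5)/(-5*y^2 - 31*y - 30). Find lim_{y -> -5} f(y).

Direct substitution gives 0/0, so factor. Both numerator and denominator have (y + 5) as a factor.
After cancelling, the expression reduces to (3*y - 1)/(-5*y - 6).
Substituting y = -5 gives -16/19.

-16/19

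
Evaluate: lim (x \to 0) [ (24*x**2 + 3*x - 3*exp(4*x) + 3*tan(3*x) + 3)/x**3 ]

-5

Substitution gives 0/0 (the numerator vanishes to order 3).
Expand each term to order x^3: the coefficient of x^3 in -3·e^(4x) is -32 and in 3·tan(3x) is 27.
Lower-order terms cancel with the polynomial part, so the numerator is (-5)·x^3 + o(x^3), and the limit is (-5)/(1) = -5.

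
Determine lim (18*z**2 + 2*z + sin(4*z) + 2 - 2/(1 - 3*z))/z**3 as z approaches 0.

Substitution gives 0/0; apply L'Hôpital's rule 3 times.
After differentiating numerator and denominator 3 times the quotient is (-64*cos(4*z) - 324/(3*z - 1)^4)/(6); at z = 0 this is -194/3.

-194/3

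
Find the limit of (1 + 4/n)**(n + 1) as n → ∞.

e^(4)

Write it as [(1 + 4/n)^n]^(1) · (1 + 4/n)^(1). The bracketed term tends to e^(4) and the second factor to 1, so the limit is e^(4).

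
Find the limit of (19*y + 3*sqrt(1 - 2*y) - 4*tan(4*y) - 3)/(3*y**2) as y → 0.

Substitution gives 0/0; apply L'Hôpital's rule 2 times.
After differentiating numerator and denominator 2 times the quotient is (-128*tan(4*y)/cos(4*y)^2 - 3/(1 - 2*y)^(3/2))/(6); at y = 0 this is -1/2.

-1/2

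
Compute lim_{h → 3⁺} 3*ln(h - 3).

-∞

As h → 3⁺, h - 3 → 0⁺ and ln(h - 3) → −∞.
Multiplying by 3 gives -∞.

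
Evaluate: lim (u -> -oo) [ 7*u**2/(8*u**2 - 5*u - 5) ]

7/8

Numerator and denominator both have degree 2.
Dividing every term by u^2, all lower-order terms vanish and the limit is the ratio of leading coefficients, 7/(8) = 7/8.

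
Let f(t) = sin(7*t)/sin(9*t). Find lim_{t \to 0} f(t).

7/9

Substitution gives 0/0.
Divide numerator and denominator by t: sin(7t)/t → 7 and sin(9t)/t → 9, so the limit is 1·7/9 = 7/9.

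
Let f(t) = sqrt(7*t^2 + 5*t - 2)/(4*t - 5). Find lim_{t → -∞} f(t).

-√(7)/4

For large |t|, √(7*t^2 + 5*t - 2) ≈ √7·|t| and the denominator ≈ 4t.
Since t → −∞, |t| = −t, giving −√7/(4) = -√(7)/4.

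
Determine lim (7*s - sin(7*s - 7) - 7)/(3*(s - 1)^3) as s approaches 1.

Direct substitution gives 0/0.
Apply L'Hôpital: lim (7 - 7*cos(7*s - 7))/(9*(s - 1)^2), still 0/0.
Apply L'Hôpital: lim (49*sin(7*s - 7))/(18*s - 18), still 0/0.
After 3 applications of L'Hôpital's rule the quotient is (343*cos(7*s - 7))/(18); substituting s = 1 gives 343/18.

343/18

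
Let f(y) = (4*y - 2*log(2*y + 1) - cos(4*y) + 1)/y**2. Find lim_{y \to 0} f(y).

12

Substitution gives 0/0; apply L'Hôpital's rule 2 times.
After differentiating numerator and denominator 2 times the quotient is (16*cos(4*y) + 8/(2*y + 1)^2)/(2); at y = 0 this is 12.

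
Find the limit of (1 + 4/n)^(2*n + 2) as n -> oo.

e^(8)

Let L be the limit and take ln: ln L = lim (2n + 2)·ln(1 + 4/n) = lim (2n + 2)·(4/n + O(1/n²)) = 8.
Hence L = e^(8).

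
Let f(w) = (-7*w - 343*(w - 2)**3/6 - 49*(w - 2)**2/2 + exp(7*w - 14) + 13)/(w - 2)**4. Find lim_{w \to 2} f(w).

2401/24

Direct substitution gives 0/0.
Apply L'Hôpital: lim (-49*w - 343*(w - 2)^2/2 + 7*e^(7*w - 14) + 91)/(4*(w - 2)^3), still 0/0.
Apply L'Hôpital: lim (-343*w + 49*e^(7*w - 14) + 637)/(12*(w - 2)^2), still 0/0.
Apply L'Hôpital: lim (343*e^(7*w - 14) - 343)/(24*w - 48), still 0/0.
After 4 applications of L'Hôpital's rule the quotient is (2401*e^(7*w - 14))/(24); substituting w = 2 gives 2401/24.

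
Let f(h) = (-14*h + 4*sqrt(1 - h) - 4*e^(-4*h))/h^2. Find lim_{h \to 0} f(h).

-65/2

Substitution gives 0/0; apply L'Hôpital's rule 2 times.
After differentiating numerator and denominator 2 times the quotient is (-64*e^(-4*h) - 1/(1 - h)^(3/2))/(2); at h = 0 this is -65/2.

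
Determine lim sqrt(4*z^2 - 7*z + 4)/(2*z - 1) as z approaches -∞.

For large |z|, √(4*z^2 - 7*z + 4) ≈ √4·|z| and the denominator ≈ 2z.
Since z → −∞, |z| = −z, giving −√4/(2) = -1.

-1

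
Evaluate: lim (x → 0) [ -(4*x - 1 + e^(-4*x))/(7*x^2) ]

Direct substitution gives 0/0.
Apply L'Hôpital: lim (4 - 4*e^(-4*x))/(-14*x), still 0/0.
After 2 applications of L'Hôpital's rule the quotient is (16*e^(-4*x))/(-14); substituting x = 0 gives -8/7.

-8/7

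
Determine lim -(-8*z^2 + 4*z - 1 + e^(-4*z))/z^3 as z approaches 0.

32/3

Direct substitution gives 0/0.
Apply L'Hôpital: lim (-16*z + 4 - 4*e^(-4*z))/(-3*z^2), still 0/0.
Apply L'Hôpital: lim (-16 + 16*e^(-4*z))/(-6*z), still 0/0.
After 3 applications of L'Hôpital's rule the quotient is (-64*e^(-4*z))/(-6); substituting z = 0 gives 32/3.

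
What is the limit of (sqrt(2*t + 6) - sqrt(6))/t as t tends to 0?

√(6)/6

A 0/0 form; rationalise with √(6 + 2t) + √6. This collapses the numerator to 2t, leaving 2/(√(6 + 2t) + √6) → 2/(2√6) = √(6)/6.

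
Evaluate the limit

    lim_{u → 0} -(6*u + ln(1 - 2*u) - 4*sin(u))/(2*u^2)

Substitution gives 0/0; apply L'Hôpital's rule 2 times.
After differentiating numerator and denominator 2 times the quotient is (4*sin(u) - 4/(2*u - 1)^2)/(-4); at u = 0 this is 1.

1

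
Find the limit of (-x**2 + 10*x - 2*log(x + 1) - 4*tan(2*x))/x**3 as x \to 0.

Substitution gives 0/0 (the numerator vanishes to order 3).
Expand each term to order x^3: the coefficient of x^3 in -2·ln(1 + x) is -2/3 and in -4·tan(2x) is -32/3.
Lower-order terms cancel with the polynomial part, so the numerator is (-34/3)·x^3 + o(x^3), and the limit is (-34/3)/(1) = -34/3.

-34/3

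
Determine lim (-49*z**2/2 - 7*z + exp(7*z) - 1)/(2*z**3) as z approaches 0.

Direct substitution gives 0/0.
Apply L'Hôpital: lim (-49*z + 7*e^(7*z) - 7)/(6*z^2), still 0/0.
Apply L'Hôpital: lim (49*e^(7*z) - 49)/(12*z), still 0/0.
After 3 applications of L'Hôpital's rule the quotient is (343*e^(7*z))/(12); substituting z = 0 gives 343/12.

343/12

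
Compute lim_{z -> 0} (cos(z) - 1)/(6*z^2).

Direct substitution gives 0/0.
Apply L'Hôpital: lim (-sin(z))/(12*z), still 0/0.
After 2 applications of L'Hôpital's rule the quotient is (-cos(z))/(12); substituting z = 0 gives -1/12.

-1/12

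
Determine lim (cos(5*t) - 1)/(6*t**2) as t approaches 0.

-25/12

Direct substitution gives 0/0.
Apply L'Hôpital: lim (-5*sin(5*t))/(12*t), still 0/0.
After 2 applications of L'Hôpital's rule the quotient is (-25*cos(5*t))/(12); substituting t = 0 gives -25/12.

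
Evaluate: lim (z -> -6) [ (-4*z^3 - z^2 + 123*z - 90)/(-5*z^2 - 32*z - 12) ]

-297/28

Since z = -6 makes numerator and denominator zero, (z + 6) divides both.
Cancelling it gives (-4*z^2 + 23*z - 15)/(-5*z - 2); now plug in z = -6 to get -297/28.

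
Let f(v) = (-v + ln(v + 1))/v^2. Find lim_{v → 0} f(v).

-1/2

Direct substitution gives 0/0.
Apply L'Hôpital: lim (-1 + 1/(v + 1))/(2*v), still 0/0.
After 2 applications of L'Hôpital's rule the quotient is (-1/(v + 1)^2)/(2); substituting v = 0 gives -1/2.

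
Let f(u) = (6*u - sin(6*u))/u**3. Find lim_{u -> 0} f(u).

36

Direct substitution gives 0/0.
Apply L'Hôpital: lim (6 - 6*cos(6*u))/(3*u^2), still 0/0.
Apply L'Hôpital: lim (36*sin(6*u))/(6*u), still 0/0.
After 3 applications of L'Hôpital's rule the quotient is (216*cos(6*u))/(6); substituting u = 0 gives 36.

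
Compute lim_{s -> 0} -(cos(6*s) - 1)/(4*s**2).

9/2

Direct substitution gives 0/0.
Apply L'Hôpital: lim (-6*sin(6*s))/(-8*s), still 0/0.
After 2 applications of L'Hôpital's rule the quotient is (-36*cos(6*s))/(-8); substituting s = 0 gives 9/2.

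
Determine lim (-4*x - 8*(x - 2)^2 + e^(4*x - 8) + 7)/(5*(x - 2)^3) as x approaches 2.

Direct substitution gives 0/0.
Apply L'Hôpital: lim (-16*x + 4*e^(4*x - 8) + 28)/(15*(x - 2)^2), still 0/0.
Apply L'Hôpital: lim (16*e^(4*x - 8) - 16)/(30*x - 60), still 0/0.
After 3 applications of L'Hôpital's rule the quotient is (64*e^(4*x - 8))/(30); substituting x = 2 gives 32/15.

32/15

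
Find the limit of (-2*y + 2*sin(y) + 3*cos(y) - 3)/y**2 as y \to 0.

-3/2

Substitution gives 0/0 (the numerator vanishes to order 2).
Expand each term to order y^2: the coefficient of y^2 in 3·cos(y) is -3/2 and in 2·sin(y) is 0.
Lower-order terms cancel with the polynomial part, so the numerator is (-3/2)·y^2 + o(y^2), and the limit is (-3/2)/(1) = -3/2.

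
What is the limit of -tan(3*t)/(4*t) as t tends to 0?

-3/4

Substitution gives 0/0.
Since tan(u)/u → 1 as u → 0, tan(3t)/(3t) → 1 and the limit is 3/(-4) = -3/4.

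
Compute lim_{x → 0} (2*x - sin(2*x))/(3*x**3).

Direct substitution gives 0/0.
Apply L'Hôpital: lim (2 - 2*cos(2*x))/(9*x^2), still 0/0.
Apply L'Hôpital: lim (4*sin(2*x))/(18*x), still 0/0.
After 3 applications of L'Hôpital's rule the quotient is (8*cos(2*x))/(18); substituting x = 0 gives 4/9.

4/9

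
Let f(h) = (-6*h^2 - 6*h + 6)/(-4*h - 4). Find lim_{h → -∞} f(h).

The numerator has higher degree (2 > 1); the quotient behaves like (-6/(-4))·h^1 for large |h|.
As h → −∞ this diverges to -∞.

-∞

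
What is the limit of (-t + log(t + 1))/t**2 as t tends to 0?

Direct substitution gives 0/0.
Apply L'Hôpital: lim (-1 + 1/(t + 1))/(2*t), still 0/0.
After 2 applications of L'Hôpital's rule the quotient is (-1/(t + 1)^2)/(2); substituting t = 0 gives -1/2.

-1/2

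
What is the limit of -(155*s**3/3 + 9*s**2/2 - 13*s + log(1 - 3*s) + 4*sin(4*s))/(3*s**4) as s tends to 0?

27/4

Substitution gives 0/0; apply L'Hôpital's rule 4 times.
After differentiating numerator and denominator 4 times the quotient is (1024*sin(4*s) - 486/(3*s - 1)^4)/(-72); at s = 0 this is 27/4.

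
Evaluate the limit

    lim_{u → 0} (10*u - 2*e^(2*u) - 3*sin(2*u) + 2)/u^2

Substitution gives 0/0 (the numerator vanishes to order 2).
Expand each term to order u^2: the coefficient of u^2 in -2·e^(2u) is -4 and in -3·sin(2u) is 0.
Lower-order terms cancel with the polynomial part, so the numerator is (-4)·u^2 + o(u^2), and the limit is (-4)/(1) = -4.

-4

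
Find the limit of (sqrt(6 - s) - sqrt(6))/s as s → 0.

A 0/0 form; rationalise with √(6 - s) + √6. This collapses the numerator to -s, leaving -1/(√(6 - s) + √6) → -1/(2√6) = -√(6)/12.

-√(6)/12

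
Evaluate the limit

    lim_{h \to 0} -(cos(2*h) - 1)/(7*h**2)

Direct substitution gives 0/0.
Apply L'Hôpital: lim (-2*sin(2*h))/(-14*h), still 0/0.
After 2 applications of L'Hôpital's rule the quotient is (-4*cos(2*h))/(-14); substituting h = 0 gives 2/7.

2/7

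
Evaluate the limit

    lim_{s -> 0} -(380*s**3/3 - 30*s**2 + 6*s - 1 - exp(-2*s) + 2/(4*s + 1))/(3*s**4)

Substitution gives 0/0 (the numerator vanishes to order 4).
Expand each term to order s^4: the coefficient of s^4 in 2·1/(1 + 4s) is 512 and in −e^(-2s) is -2/3.
Lower-order terms cancel with the polynomial part, so the numerator is (1534/3)·s^4 + o(s^4), and the limit is (1534/3)/(-3) = -1534/9.

-1534/9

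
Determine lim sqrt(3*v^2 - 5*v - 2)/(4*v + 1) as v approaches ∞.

√(3)/4

For large |v|, √(3*v^2 - 5*v - 2) ≈ √3·|v| and the denominator ≈ 4v.
Since v → +∞, |v| = v, giving √3/(4) = √(3)/4.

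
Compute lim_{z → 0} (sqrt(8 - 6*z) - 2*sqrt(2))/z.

Substitution gives 0/0. Multiply numerator and denominator by the conjugate √(8 - 6z) + √8.
The numerator becomes (8 - 6z) − 8 = -6z, so the expression simplifies to -6/(√(8 - 6z) + √8).
Letting z → 0 gives -6/(2√8) = -3*√(2)/4.

-3*√(2)/4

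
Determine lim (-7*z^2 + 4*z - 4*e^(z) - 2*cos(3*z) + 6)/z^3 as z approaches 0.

Substitution gives 0/0; apply L'Hôpital's rule 3 times.
After differentiating numerator and denominator 3 times the quotient is (-4*e^(z) - 54*sin(3*z))/(6); at z = 0 this is -2/3.

-2/3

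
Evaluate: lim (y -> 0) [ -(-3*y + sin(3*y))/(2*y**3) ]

9/4

Direct substitution gives 0/0.
Apply L'Hôpital: lim (3*cos(3*y) - 3)/(-6*y^2), still 0/0.
Apply L'Hôpital: lim (-9*sin(3*y))/(-12*y), still 0/0.
After 3 applications of L'Hôpital's rule the quotient is (-27*cos(3*y))/(-12); substituting y = 0 gives 9/4.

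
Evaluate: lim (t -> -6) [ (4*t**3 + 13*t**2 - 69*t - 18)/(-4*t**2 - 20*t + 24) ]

207/28

Since t = -6 makes numerator and denominator zero, (t + 6) divides both.
Cancelling it gives (4*t^2 - 11*t - 3)/(4 - 4*t); now plug in t = -6 to get 207/28.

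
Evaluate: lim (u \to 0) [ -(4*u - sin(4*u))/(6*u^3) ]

-16/9

Direct substitution gives 0/0.
Apply L'Hôpital: lim (4 - 4*cos(4*u))/(-18*u^2), still 0/0.
Apply L'Hôpital: lim (16*sin(4*u))/(-36*u), still 0/0.
After 3 applications of L'Hôpital's rule the quotient is (64*cos(4*u))/(-36); substituting u = 0 gives -16/9.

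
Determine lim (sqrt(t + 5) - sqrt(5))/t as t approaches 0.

√(5)/10

A 0/0 form; rationalise with √(5 + t) + √5. This collapses the numerator to t, leaving 1/(√(5 + t) + √5) → 1/(2√5) = √(5)/10.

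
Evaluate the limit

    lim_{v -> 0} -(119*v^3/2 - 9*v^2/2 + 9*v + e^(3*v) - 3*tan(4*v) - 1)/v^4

Substitution gives 0/0; apply L'Hôpital's rule 4 times.
After differentiating numerator and denominator 4 times the quotient is (81*e^(3*v) - 18432*tan(4*v)^5 - 30720*tan(4*v)^3 - 12288*tan(4*v))/(-24); at v = 0 this is -27/8.

-27/8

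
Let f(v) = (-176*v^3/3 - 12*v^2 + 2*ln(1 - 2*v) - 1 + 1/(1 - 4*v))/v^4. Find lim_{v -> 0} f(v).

Substitution gives 0/0; apply L'Hôpital's rule 4 times.
After differentiating numerator and denominator 4 times the quotient is (-6144/(4*v - 1)^5 - 192/(2*v - 1)^4)/(24); at v = 0 this is 248.

248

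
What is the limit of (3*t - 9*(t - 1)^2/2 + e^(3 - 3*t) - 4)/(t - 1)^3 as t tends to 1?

Direct substitution gives 0/0.
Apply L'Hôpital: lim (-9*t - 3*e^(3 - 3*t) + 12)/(3*(t - 1)^2), still 0/0.
Apply L'Hôpital: lim (9*e^(3 - 3*t) - 9)/(6*t - 6), still 0/0.
After 3 applications of L'Hôpital's rule the quotient is (-27*e^(3 - 3*t))/(6); substituting t = 1 gives -9/2.

-9/2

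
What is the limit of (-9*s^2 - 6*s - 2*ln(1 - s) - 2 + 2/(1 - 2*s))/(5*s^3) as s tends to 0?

10/3

Substitution gives 0/0; apply L'Hôpital's rule 3 times.
After differentiating numerator and denominator 3 times the quotient is (96/(2*s - 1)^4 - 4/(s - 1)^3)/(30); at s = 0 this is 10/3.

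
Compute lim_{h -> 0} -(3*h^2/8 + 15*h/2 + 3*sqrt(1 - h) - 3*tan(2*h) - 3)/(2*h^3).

Substitution gives 0/0; apply L'Hôpital's rule 3 times.
After differentiating numerator and denominator 3 times the quotient is (-96*tan(2*h)^2/cos(2*h)^2 - 48/cos(2*h)^4 - 9/(8*(1 - h)^(5/2)))/(-12); at h = 0 this is 131/32.

131/32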